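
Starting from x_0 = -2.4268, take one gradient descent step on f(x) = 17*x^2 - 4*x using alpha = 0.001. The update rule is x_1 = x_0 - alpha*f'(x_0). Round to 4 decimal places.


We compute the gradient at x_0 and apply the update.
f'(x) = 34*x - 4
f'(-2.4268) = 34*-2.4268 - 4 = -86.5112
x_1 = -2.4268 - 0.001*-86.5112 = -2.3403


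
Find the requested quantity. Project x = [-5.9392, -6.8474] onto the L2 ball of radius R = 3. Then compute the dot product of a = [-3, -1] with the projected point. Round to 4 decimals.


Step 1: Compute ||x|| (intermediates to 6 decimals).
||x|| = sqrt((-5.9392)^2 + (-6.8474)^2) = 9.06427
Step 2: Project.
Since ||x|| > R, scale = R/||x|| = 3/9.06427 = 0.33097, proj(x) = scale * x
proj(x) = [-1.965697, -2.266284]
Step 3: Dot product.
a^T * proj(x) = -3*(-1.965697) - 1*(-2.266284) = 8.1634


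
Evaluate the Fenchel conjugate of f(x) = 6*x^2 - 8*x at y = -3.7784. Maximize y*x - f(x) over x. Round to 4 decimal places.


f*(y) = sup_x {y*x - a*x^2 - b*x} = sup_x {(y-b)*x - a*x^2}
FOC: (y - b) - 2a*x = 0 => x* = (y - b)/(2a)
x* = (-3.7784 + 8)/(2*6) = 0.3518
f*(-3.7784) = (y-b)^2/(4a) = (-3.7784 + 8)^2/(4*6)
= 17.8219/24 = 0.7426


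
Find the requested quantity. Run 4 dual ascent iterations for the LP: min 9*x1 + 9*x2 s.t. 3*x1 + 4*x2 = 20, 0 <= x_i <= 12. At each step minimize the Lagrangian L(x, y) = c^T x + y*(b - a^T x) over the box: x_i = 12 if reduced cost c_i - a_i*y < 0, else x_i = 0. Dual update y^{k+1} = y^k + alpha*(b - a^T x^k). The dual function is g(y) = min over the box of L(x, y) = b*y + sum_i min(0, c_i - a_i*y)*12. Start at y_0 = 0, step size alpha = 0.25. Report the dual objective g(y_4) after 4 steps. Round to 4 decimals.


Dual ascent for LP: min 9*x1 + 9*x2, 3*x1 + 4*x2 = 20, 0 <= x_i <= 12
Step 1: y^k = 0.0, reduced costs: (9.0, 9.0)
  x^k = (0.0, 0.0), subgradient = b - a^T x = 20.0
  y^{k+1} = 0.0 + 0.25*20.0 = 5.0
Step 2: y^k = 5.0, reduced costs: (-6.0, -11.0)
  x^k = (12.0, 12.0), subgradient = b - a^T x = -64.0
  y^{k+1} = 5.0 + 0.25*-64.0 = -11.0
Step 3: y^k = -11.0, reduced costs: (42.0, 53.0)
  x^k = (0.0, 0.0), subgradient = b - a^T x = 20.0
  y^{k+1} = -11.0 + 0.25*20.0 = -6.0
Step 4: y^k = -6.0, reduced costs: (27.0, 33.0)
  x^k = (0.0, 0.0), subgradient = b - a^T x = 20.0
  y^{k+1} = -6.0 + 0.25*20.0 = -1.0
Dual objective at y_4 = -1.0: reduced costs (12.0, 13.0), box minimizer x = (0.0, 0.0)
g(y_4) = b*y + (c1 - a1*y)*x1 + (c2 - a2*y)*x2 = 20*(-1.0) + 12.0*0.0 + 13.0*0.0 = -20.0 + 0.0 + 0.0 = -20.0


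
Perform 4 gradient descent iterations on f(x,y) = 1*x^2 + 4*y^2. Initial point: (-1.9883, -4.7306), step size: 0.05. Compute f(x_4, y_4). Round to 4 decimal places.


Gradient descent on f(x,y) = 1*x^2 + 4*y^2.
Starting point: (-1.9883, -4.7306), alpha = 0.05
Step 1: grad_x = 2*1*-1.9883 = -3.9766, grad_y = 2*4*-4.7306 = -37.8448
  x_1 = -1.9883 - 0.05*-3.9766 = -1.7895
  y_1 = -4.7306 - 0.05*-37.8448 = -2.8384
Step 2: grad_x = 2*1*-1.7895 = -3.5789, grad_y = 2*4*-2.8384 = -22.7069
  x_2 = -1.7895 - 0.05*-3.5789 = -1.6105
  y_2 = -2.8384 - 0.05*-22.7069 = -1.703
Step 3: grad_x = 2*1*-1.6105 = -3.221, grad_y = 2*4*-1.703 = -13.6241
  x_3 = -1.6105 - 0.05*-3.221 = -1.4495
  y_3 = -1.703 - 0.05*-13.6241 = -1.0218
Step 4: grad_x = 2*1*-1.4495 = -2.8989, grad_y = 2*4*-1.0218 = -8.1745
  x_4 = -1.4495 - 0.05*-2.8989 = -1.3045
  y_4 = -1.0218 - 0.05*-8.1745 = -0.6131
f(-1.3045, -0.6131) = 1*(-1.3045)^2 + 4*(-0.6131)^2 = 3.2053


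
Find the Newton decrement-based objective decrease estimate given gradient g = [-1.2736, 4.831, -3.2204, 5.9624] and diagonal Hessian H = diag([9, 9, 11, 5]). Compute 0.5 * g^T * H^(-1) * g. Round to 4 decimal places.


Step 1: H is diagonal, so H^(-1) * g = [-0.1415, 0.5368, -0.2928, 1.1925].
Step 2: g^T H^(-1) g = sum_i g_i^2 / H_ii
  = (-1.2736)^2/9 + (4.831)^2/9 + (-3.2204)^2/11 + (5.9624)^2/5
  = 0.1802 + 2.5932 + 0.9428 + 7.11 = 10.8263
Step 3: Objective decrease = 0.5 * g^T H^(-1) g = 5.4131


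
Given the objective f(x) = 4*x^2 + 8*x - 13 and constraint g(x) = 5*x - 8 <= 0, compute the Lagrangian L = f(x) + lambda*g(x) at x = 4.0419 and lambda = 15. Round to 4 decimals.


Step 1: Evaluate f(x).
f(4.0419) = 4*4.0419^2 + 8*4.0419 - 13 = 84.683
Step 2: Evaluate g(x).
g(4.0419) = 5*4.0419 - 8 = 12.2095
Step 3: Compute Lagrangian.
L = 84.683 + 15*12.2095 = 267.8255


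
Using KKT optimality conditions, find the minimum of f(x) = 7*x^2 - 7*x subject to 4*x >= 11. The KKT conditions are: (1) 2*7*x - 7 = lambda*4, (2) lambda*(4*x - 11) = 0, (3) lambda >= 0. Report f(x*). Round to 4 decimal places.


Step 1: Try lambda = 0 (constraint inactive).
x_unc = 7/(2*7) = 0.5
Check: 4*0.5 = 2.0 < 11 -- violated!
Step 2: Constraint must be active: 4*x = 11
x* = 11/4 = 2.75
lambda = (2*7*2.75 - 7)/4 = 7.875
Step 3: Compute optimal value.
f(x*) = 7*2.75^2 - 7*2.75 = 33.6875


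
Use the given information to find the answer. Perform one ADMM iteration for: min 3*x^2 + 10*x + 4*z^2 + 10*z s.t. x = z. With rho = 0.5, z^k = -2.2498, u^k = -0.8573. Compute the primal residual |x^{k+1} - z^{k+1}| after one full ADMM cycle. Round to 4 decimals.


ADMM iteration with rho = 0.5, z^k = -2.2498, u^k = -0.8573
Step 1: x-update.
Minimize 3*x^2 + 10*x + (0.5/2)*(x + 2.2498 - 0.8573)^2
FOC: (2*3 + 0.5)*x = -10 + 0.5*(-2.2498 + 0.8573)
x^{k+1} = -1.6456
Step 2: z-update.
Minimize 4*z^2 + 10*z + (0.5/2)*(-1.6456 - z - 0.8573)^2
FOC: (2*4 + 0.5)*z = -10 + 0.5*(-1.6456 - 0.8573)
z^{k+1} = -1.3237
Step 3: u-update.
u^{k+1} = -0.8573 - 1.6456 + 1.3237 = -1.1792
Step 4: Primal residual = |-1.6456 + 1.3237| = 0.3219


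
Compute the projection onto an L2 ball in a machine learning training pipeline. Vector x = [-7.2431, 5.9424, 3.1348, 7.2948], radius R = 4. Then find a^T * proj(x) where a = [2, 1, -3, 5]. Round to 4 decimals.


Step 1: Compute ||x|| (intermediates to 6 decimals).
||x|| = sqrt((-7.2431)^2 + 5.9424^2 + 3.1348^2 + 7.2948^2) = 12.280704
Step 2: Project.
Since ||x|| > R, scale = R/||x|| = 4/12.280704 = 0.325714, proj(x) = scale * x
proj(x) = [-2.359179, 1.935523, 1.021048, 2.376018]
Step 3: Dot product.
a^T * proj(x) = 2*(-2.359179) + 1*1.935523 - 3*1.021048 + 5*2.376018 = 6.0341


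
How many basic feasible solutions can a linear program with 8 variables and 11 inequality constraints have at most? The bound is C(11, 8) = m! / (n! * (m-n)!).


Each vertex corresponds to some choice of n active constraints out of m, so the number of vertices is at most C(m, n) = m! / (n!(m-n)!).
m = 11, n = 8
Numerator: 11 * 10 * 9 * 8 * 7 * 6 * 5 * 4
Denominator: 8! = 40320
C(11, 8) = 165


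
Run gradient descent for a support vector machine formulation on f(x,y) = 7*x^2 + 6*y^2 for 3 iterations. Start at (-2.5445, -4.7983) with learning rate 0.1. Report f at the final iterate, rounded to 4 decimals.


Gradient descent on f(x,y) = 7*x^2 + 6*y^2.
Starting point: (-2.5445, -4.7983), alpha = 0.1
Step 1: grad_x = 2*7*-2.5445 = -35.623, grad_y = 2*6*-4.7983 = -57.5796
  x_1 = -2.5445 - 0.1*-35.623 = 1.0178
  y_1 = -4.7983 - 0.1*-57.5796 = 0.9597
Step 2: grad_x = 2*7*1.0178 = 14.2492, grad_y = 2*6*0.9597 = 11.5159
  x_2 = 1.0178 - 0.1*14.2492 = -0.4071
  y_2 = 0.9597 - 0.1*11.5159 = -0.1919
Step 3: grad_x = 2*7*-0.4071 = -5.6997, grad_y = 2*6*-0.1919 = -2.3032
  x_3 = -0.4071 - 0.1*-5.6997 = 0.1628
  y_3 = -0.1919 - 0.1*-2.3032 = 0.0384
f(0.1628, 0.0384) = 7*0.1628^2 + 6*0.0384^2 = 0.1945


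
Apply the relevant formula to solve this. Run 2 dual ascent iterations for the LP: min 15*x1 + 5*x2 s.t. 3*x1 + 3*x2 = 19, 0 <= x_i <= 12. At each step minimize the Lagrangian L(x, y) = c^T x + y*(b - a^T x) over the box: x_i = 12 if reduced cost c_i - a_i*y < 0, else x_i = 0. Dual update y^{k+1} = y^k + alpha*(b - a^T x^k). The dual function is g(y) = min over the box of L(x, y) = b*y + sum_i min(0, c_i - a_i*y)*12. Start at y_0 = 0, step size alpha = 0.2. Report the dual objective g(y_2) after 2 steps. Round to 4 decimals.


Dual ascent for LP: min 15*x1 + 5*x2, 3*x1 + 3*x2 = 19, 0 <= x_i <= 12
Step 1: y^k = 0.0, reduced costs: (15.0, 5.0)
  x^k = (0.0, 0.0), subgradient = b - a^T x = 19.0
  y^{k+1} = 0.0 + 0.2*19.0 = 3.8
Step 2: y^k = 3.8, reduced costs: (3.6, -6.4)
  x^k = (0.0, 12.0), subgradient = b - a^T x = -17.0
  y^{k+1} = 3.8 + 0.2*-17.0 = 0.4
Dual objective at y_2 = 0.4: reduced costs (13.8, 3.8), box minimizer x = (0.0, 0.0)
g(y_2) = b*y + (c1 - a1*y)*x1 + (c2 - a2*y)*x2 = 19*0.4 + 13.8*0.0 + 3.8*0.0 = 7.6 + 0.0 + 0.0 = 7.6


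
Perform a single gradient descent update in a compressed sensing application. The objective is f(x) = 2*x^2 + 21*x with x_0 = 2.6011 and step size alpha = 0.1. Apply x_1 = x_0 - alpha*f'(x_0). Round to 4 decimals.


We compute the gradient at x_0 and apply the update.
f'(x) = 4*x + 21
f'(2.6011) = 4*2.6011 + 21 = 31.4044
x_1 = 2.6011 - 0.1*31.4044 = -0.5393


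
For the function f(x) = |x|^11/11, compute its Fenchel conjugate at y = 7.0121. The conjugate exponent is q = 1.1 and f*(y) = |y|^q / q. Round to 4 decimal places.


The conjugate exponent q satisfies 1/p + 1/q = 1.
p = 11, so q = 11/(11 - 1) = 1.1
|y|^q = 7.0121^1.1 = 8.5199
f*(7.0121) = 8.5199 / 1.1 = 7.7453


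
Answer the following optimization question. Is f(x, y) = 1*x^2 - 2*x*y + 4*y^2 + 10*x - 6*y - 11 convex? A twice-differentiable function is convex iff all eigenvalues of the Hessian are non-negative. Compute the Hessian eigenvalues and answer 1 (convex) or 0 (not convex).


The Hessian of f(x,y) = 1*x^2 - 2*x*y + 4*y^2 + 10*x - 6*y - 11 is:
H = [[2, -2], [-2, 8]]
Trace = 2 + 8 = 10
Determinant = 2*8 - (-2)^2 = 12
Discriminant = (10)^2 - 4*12 = 52.0
Eigenvalues: lambda_1 = 1.3944, lambda_2 = 8.6056
The function is convex.

1


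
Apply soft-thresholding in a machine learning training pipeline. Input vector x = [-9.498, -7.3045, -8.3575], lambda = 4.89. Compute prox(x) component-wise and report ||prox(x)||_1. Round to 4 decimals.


Soft-thresholding with lambda = 4.89:
prox(-9.498) = sign(-9.498)*max(|-9.498| - 4.89, 0) = -4.608
prox(-7.3045) = sign(-7.3045)*max(|-7.3045| - 4.89, 0) = -2.4145
prox(-8.3575) = sign(-8.3575)*max(|-8.3575| - 4.89, 0) = -3.4675
prox(x) = [-4.608, -2.4145, -3.4675]
||prox(x)||_1 = 4.608 + 2.4145 + 3.4675 = 10.49


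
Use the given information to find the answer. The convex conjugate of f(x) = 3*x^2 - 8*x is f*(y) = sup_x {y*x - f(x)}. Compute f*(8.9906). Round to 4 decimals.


f*(y) = sup_x {y*x - a*x^2 - b*x} = sup_x {(y-b)*x - a*x^2}
FOC: (y - b) - 2a*x = 0 => x* = (y - b)/(2a)
x* = (8.9906 + 8)/(2*3) = 2.8318
f*(8.9906) = (y-b)^2/(4a) = (8.9906 + 8)^2/(4*3)
= 288.6805/12 = 24.0567


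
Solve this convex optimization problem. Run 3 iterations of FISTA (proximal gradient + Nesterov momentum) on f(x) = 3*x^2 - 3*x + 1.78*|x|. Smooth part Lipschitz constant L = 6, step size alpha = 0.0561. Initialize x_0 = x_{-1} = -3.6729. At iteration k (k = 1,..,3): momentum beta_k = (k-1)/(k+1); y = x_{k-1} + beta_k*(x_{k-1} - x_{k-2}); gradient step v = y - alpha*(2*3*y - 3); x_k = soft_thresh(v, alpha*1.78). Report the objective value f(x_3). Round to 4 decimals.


FISTA on f(x) = 3*x^2 - 3*x + 1.78*|x|
L = 6, alpha = 0.0561
Iteration 1: beta = 0.0, y = -3.6729 + 0.0*(-3.6729 + 3.6729) = -3.6729
  grad(y) = -25.0374, v = y - alpha*grad = -2.2683
  prox(v) = soft_thresh(-2.2683, 0.0999) = -2.1684
Iteration 2: beta = 0.3333, y = -2.1684 + 0.3333*(-2.1684 + 3.6729) = -1.667
  grad(y) = -13.0018, v = y - alpha*grad = -0.9376
  prox(v) = soft_thresh(-0.9376, 0.0999) = -0.8377
Iteration 3: beta = 0.5, y = -0.8377 + 0.5*(-0.8377 + 2.1684) = -0.1723
  grad(y) = -4.034, v = y - alpha*grad = 0.054
  prox(v) = soft_thresh(0.054, 0.0999) = 0.0
f(x_3) = 3*0.0^2 - 3*0.0 + 1.78*|0.0| = 0.0


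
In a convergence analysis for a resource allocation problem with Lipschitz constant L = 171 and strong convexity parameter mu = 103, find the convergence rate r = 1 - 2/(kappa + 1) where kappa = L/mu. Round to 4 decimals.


Step 1: Compute the condition number.
kappa = L/mu = 171/103 = 1.6602
Step 2: Compute the convergence rate.
r = 1 - 2/(kappa + 1) = 1 - 2*mu/(L + mu) = (L - mu)/(L + mu) = 68/274 = 0.2482


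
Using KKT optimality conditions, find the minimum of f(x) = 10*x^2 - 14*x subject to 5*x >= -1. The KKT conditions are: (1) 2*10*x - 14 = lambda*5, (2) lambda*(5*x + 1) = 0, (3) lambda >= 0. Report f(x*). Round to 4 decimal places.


Step 1: Try lambda = 0 (constraint inactive).
Stationarity: 2*10*x - 14 = 0
x* = 14/(2*10) = 0.7
Check constraint: 5*0.7 = 3.5 >= -1 -- satisfied.
Step 2: Compute optimal value.
f(x*) = 10*0.7^2 - 14*0.7 = -4.9


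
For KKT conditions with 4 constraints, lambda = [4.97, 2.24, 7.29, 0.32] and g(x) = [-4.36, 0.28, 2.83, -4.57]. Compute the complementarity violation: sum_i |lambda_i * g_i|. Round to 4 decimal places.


KKT complementary slackness check:
lambda_1 * g_1 = 4.97 * -4.36 = -21.6692
lambda_2 * g_2 = 2.24 * 0.28 = 0.6272
lambda_3 * g_3 = 7.29 * 2.83 = 20.6307
lambda_4 * g_4 = 0.32 * -4.57 = -1.4624
Total violation = 21.6692 + 0.6272 + 20.6307 + 1.4624 = 44.3895


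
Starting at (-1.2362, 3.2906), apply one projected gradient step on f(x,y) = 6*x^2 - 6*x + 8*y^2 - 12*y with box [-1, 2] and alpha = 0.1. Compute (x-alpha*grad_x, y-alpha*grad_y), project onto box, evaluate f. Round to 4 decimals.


Step 1: Compute gradient at (-1.2362, 3.2906).
grad_x = 2*6*-1.2362 - 6 = -20.8344
grad_y = 2*8*3.2906 - 12 = 40.6496
Step 2: Gradient step.
x_raw = -1.2362 - 0.1*-20.8344 = 0.8472
y_raw = 3.2906 - 0.1*40.6496 = -0.7744
Step 3: Project onto [-1, 2].
x_proj = clip(0.8472) = 0.8472
y_proj = clip(-0.7744) = -0.7744
Step 4: Evaluate f.
f(0.8472, -0.7744) = 13.3128


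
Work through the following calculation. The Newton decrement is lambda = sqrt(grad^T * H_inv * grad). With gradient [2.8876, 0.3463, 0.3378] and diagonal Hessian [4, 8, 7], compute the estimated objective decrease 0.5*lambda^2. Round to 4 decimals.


Step 1: H is diagonal, so H^(-1) * g = [0.7219, 0.0433, 0.0483].
Step 2: g^T H^(-1) g = sum_i g_i^2 / H_ii
  = (2.8876)^2/4 + (0.3463)^2/8 + (0.3378)^2/7
  = 2.0846 + 0.015 + 0.0163 = 2.1159
Step 3: Objective decrease = 0.5 * g^T H^(-1) g = 1.0579


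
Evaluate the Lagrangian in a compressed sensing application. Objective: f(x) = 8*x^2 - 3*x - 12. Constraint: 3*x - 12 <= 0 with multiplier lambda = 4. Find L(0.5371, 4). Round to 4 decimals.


Step 1: Evaluate f(x).
f(0.5371) = 8*0.5371^2 - 3*0.5371 - 12 = -11.3035
Step 2: Evaluate g(x).
g(0.5371) = 3*0.5371 - 12 = -10.3887
Step 3: Compute Lagrangian.
L = -11.3035 + 4*-10.3887 = -52.8583


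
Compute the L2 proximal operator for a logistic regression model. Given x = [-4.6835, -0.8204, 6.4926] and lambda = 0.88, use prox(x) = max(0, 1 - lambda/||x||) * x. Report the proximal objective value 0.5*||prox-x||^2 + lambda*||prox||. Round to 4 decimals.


Step 1: Compute ||x||.
||x|| = 8.0475
Step 2: Compute scaling factor.
scale = max(0, 1 - 0.88/8.0475) = 0.8906
Step 3: prox(x) = [-4.1714, -0.7307, 5.7826]
||prox(x)|| = 7.1675
Step 4: Proximal objective.
0.5*||prox-x||^2 = 0.3872
lambda*||prox|| = 6.3074
Total = 6.6946


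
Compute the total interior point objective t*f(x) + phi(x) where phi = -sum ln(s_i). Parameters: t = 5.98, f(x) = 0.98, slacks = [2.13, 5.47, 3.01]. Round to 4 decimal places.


Step 1: Compute log-barrier.
ln values: [0.7561, 1.6993, 1.1019]
phi = -(0.7561 + 1.6993 + 1.1019) = -3.5573
Step 2: Compute augmented objective.
t*f(x) = 5.98*0.98 = 5.8604
Total = 5.8604 - 3.5573 = 2.3031


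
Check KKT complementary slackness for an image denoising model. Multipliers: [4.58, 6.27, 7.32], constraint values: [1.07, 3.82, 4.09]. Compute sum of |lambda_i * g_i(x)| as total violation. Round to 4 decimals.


KKT complementary slackness check:
lambda_1 * g_1 = 4.58 * 1.07 = 4.9006
lambda_2 * g_2 = 6.27 * 3.82 = 23.9514
lambda_3 * g_3 = 7.32 * 4.09 = 29.9388
Total violation = 4.9006 + 23.9514 + 29.9388 = 58.7908


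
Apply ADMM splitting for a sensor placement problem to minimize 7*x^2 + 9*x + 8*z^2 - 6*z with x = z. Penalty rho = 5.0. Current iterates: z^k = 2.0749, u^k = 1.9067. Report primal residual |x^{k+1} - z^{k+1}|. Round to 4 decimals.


ADMM iteration with rho = 5.0, z^k = 2.0749, u^k = 1.9067
Step 1: x-update.
Minimize 7*x^2 + 9*x + (5.0/2)*(x - 2.0749 + 1.9067)^2
FOC: (2*7 + 5.0)*x = -9 + 5.0*(2.0749 - 1.9067)
x^{k+1} = -0.4294
Step 2: z-update.
Minimize 8*z^2 - 6*z + (5.0/2)*(-0.4294 - z + 1.9067)^2
FOC: (2*8 + 5.0)*z = 6 + 5.0*(-0.4294 + 1.9067)
z^{k+1} = 0.6374
Step 3: u-update.
u^{k+1} = 1.9067 - 0.4294 - 0.6374 = 0.8398
Step 4: Primal residual = |-0.4294 - 0.6374| = 1.0669


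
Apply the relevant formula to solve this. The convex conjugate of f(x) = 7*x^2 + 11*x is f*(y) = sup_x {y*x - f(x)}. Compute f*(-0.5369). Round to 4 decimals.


f*(y) = sup_x {y*x - a*x^2 - b*x} = sup_x {(y-b)*x - a*x^2}
FOC: (y - b) - 2a*x = 0 => x* = (y - b)/(2a)
x* = (-0.5369 - 11)/(2*7) = -0.8241
f*(-0.5369) = (y-b)^2/(4a) = (-0.5369 - 11)^2/(4*7)
= 133.1001/28 = 4.7536


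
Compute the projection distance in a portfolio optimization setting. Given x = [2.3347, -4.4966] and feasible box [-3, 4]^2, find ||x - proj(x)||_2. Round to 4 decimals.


Project each component onto [-3, 4].
clip(2.3347) = 2.3347, clip(-4.4966) = -3.0
Projection = [2.3347, -3.0]
Squared diffs: [0.0, 2.2398]
Distance = sqrt(2.2398) = 1.4966


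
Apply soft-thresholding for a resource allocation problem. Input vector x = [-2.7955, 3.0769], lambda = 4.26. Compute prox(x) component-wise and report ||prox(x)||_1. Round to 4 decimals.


Soft-thresholding with lambda = 4.26:
prox(-2.7955) = sign(-2.7955)*max(|-2.7955| - 4.26, 0) = 0.0
prox(3.0769) = sign(3.0769)*max(|3.0769| - 4.26, 0) = 0.0
prox(x) = [0.0, 0.0]
||prox(x)||_1 = 0.0 + 0.0 = 0.0


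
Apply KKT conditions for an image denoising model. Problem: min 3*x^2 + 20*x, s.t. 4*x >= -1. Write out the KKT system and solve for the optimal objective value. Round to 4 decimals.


Step 1: Try lambda = 0 (constraint inactive).
x_unc = -20/(2*3) = -3.3333
Check: 4*-3.3333 = -13.3332 < -1 -- violated!
Step 2: Constraint must be active: 4*x = -1
x* = -1/4 = -0.25
lambda = (2*3*(-0.25) + 20)/4 = 4.625
Step 3: Compute optimal value.
f(x*) = 3*(-0.25)^2 + 20*(-0.25) = -4.8125


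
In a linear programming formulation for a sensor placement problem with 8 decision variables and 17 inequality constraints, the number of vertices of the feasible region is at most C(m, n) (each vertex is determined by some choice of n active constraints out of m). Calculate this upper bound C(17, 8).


Each vertex corresponds to some choice of n active constraints out of m, so the number of vertices is at most C(m, n) = m! / (n!(m-n)!).
m = 17, n = 8
Numerator: 17 * 16 * 15 * 14 * 13 * 12 * 11 * 10
Denominator: 8! = 40320
C(17, 8) = 24310


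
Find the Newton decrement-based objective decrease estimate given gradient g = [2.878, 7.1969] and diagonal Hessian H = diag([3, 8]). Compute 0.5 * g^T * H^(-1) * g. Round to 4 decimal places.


Step 1: H is diagonal, so H^(-1) * g = [0.9593, 0.8996].
Step 2: g^T H^(-1) g = sum_i g_i^2 / H_ii
  = (2.878)^2/3 + (7.1969)^2/8
  = 2.761 + 6.4744 = 9.2354
Step 3: Objective decrease = 0.5 * g^T H^(-1) g = 4.6177


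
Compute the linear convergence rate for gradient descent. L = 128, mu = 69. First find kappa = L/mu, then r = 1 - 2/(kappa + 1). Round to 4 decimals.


Step 1: Compute the condition number.
kappa = L/mu = 128/69 = 1.8551
Step 2: Compute the convergence rate.
r = 1 - 2/(kappa + 1) = 1 - 2*mu/(L + mu) = (L - mu)/(L + mu) = 59/197 = 0.2995


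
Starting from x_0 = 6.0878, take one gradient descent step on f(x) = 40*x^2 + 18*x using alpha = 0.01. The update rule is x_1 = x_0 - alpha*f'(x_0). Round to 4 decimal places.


We compute the gradient at x_0 and apply the update.
f'(x) = 80*x + 18
f'(6.0878) = 80*6.0878 + 18 = 505.024
x_1 = 6.0878 - 0.01*505.024 = 1.0376


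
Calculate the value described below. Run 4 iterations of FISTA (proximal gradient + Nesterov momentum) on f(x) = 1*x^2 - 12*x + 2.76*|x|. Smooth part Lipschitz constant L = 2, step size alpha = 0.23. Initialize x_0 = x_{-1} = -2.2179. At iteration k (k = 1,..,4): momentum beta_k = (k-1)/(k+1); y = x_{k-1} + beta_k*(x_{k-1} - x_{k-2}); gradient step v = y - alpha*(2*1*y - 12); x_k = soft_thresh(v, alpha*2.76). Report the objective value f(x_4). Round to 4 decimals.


FISTA on f(x) = 1*x^2 - 12*x + 2.76*|x|
L = 2, alpha = 0.23
Iteration 1: beta = 0.0, y = -2.2179 + 0.0*(-2.2179 + 2.2179) = -2.2179
  grad(y) = -16.4358, v = y - alpha*grad = 1.5623
  prox(v) = soft_thresh(1.5623, 0.6348) = 0.9275
Iteration 2: beta = 0.3333, y = 0.9275 + 0.3333*(0.9275 + 2.2179) = 1.976
  grad(y) = -8.048, v = y - alpha*grad = 3.827
  prox(v) = soft_thresh(3.827, 0.6348) = 3.1922
Iteration 3: beta = 0.5, y = 3.1922 + 0.5*(3.1922 - 0.9275) = 4.3246
  grad(y) = -3.3508, v = y - alpha*grad = 5.0953
  prox(v) = soft_thresh(5.0953, 0.6348) = 4.4605
Iteration 4: beta = 0.6, y = 4.4605 + 0.6*(4.4605 - 3.1922) = 5.2214
  grad(y) = -1.5571, v = y - alpha*grad = 5.5796
  prox(v) = soft_thresh(5.5796, 0.6348) = 4.9448
f(x_4) = 1*4.9448^2 - 12*4.9448 + 2.76*|4.9448| = -21.2389


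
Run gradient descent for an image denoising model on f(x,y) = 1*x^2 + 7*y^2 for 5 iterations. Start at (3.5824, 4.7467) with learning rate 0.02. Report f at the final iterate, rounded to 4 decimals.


Gradient descent on f(x,y) = 1*x^2 + 7*y^2.
Starting point: (3.5824, 4.7467), alpha = 0.02
Step 1: grad_x = 2*1*3.5824 = 7.1648, grad_y = 2*7*4.7467 = 66.4538
  x_1 = 3.5824 - 0.02*7.1648 = 3.4391
  y_1 = 4.7467 - 0.02*66.4538 = 3.4176
Step 2: grad_x = 2*1*3.4391 = 6.8782, grad_y = 2*7*3.4176 = 47.8467
  x_2 = 3.4391 - 0.02*6.8782 = 3.3015
  y_2 = 3.4176 - 0.02*47.8467 = 2.4607
Step 3: grad_x = 2*1*3.3015 = 6.6031, grad_y = 2*7*2.4607 = 34.4496
  x_3 = 3.3015 - 0.02*6.6031 = 3.1695
  y_3 = 2.4607 - 0.02*34.4496 = 1.7717
Step 4: grad_x = 2*1*3.1695 = 6.339, grad_y = 2*7*1.7717 = 24.8037
  x_4 = 3.1695 - 0.02*6.339 = 3.0427
  y_4 = 1.7717 - 0.02*24.8037 = 1.2756
Step 5: grad_x = 2*1*3.0427 = 6.0854, grad_y = 2*7*1.2756 = 17.8587
  x_5 = 3.0427 - 0.02*6.0854 = 2.921
  y_5 = 1.2756 - 0.02*17.8587 = 0.9184
f(2.921, 0.9184) = 1*2.921^2 + 7*0.9184^2 = 14.437


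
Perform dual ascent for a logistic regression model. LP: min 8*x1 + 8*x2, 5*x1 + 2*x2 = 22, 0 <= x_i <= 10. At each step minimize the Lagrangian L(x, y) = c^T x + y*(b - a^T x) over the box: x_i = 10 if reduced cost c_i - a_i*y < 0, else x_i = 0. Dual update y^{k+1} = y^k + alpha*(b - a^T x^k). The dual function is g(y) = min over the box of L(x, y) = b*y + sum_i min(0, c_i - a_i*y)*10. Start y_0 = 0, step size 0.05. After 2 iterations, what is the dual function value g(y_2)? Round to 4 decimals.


Dual ascent for LP: min 8*x1 + 8*x2, 5*x1 + 2*x2 = 22, 0 <= x_i <= 10
Step 1: y^k = 0.0, reduced costs: (8.0, 8.0)
  x^k = (0.0, 0.0), subgradient = b - a^T x = 22.0
  y^{k+1} = 0.0 + 0.05*22.0 = 1.1
Step 2: y^k = 1.1, reduced costs: (2.5, 5.8)
  x^k = (0.0, 0.0), subgradient = b - a^T x = 22.0
  y^{k+1} = 1.1 + 0.05*22.0 = 2.2
Dual objective at y_2 = 2.2: reduced costs (-3.0, 3.6), box minimizer x = (10.0, 0.0)
g(y_2) = b*y + (c1 - a1*y)*x1 + (c2 - a2*y)*x2 = 22*2.2 + (-3.0)*10.0 + 3.6*0.0 = 48.4 - 30.0 + 0.0 = 18.4


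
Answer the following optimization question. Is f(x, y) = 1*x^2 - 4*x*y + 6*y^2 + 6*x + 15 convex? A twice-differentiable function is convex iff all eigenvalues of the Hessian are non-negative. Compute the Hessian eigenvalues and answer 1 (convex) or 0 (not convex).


The Hessian of f(x,y) = 1*x^2 - 4*x*y + 6*y^2 + 6*x + 15 is:
H = [[2, -4], [-4, 12]]
Trace = 2 + 12 = 14
Determinant = 2*12 - (-4)^2 = 8
Discriminant = (14)^2 - 4*8 = 164.0
Eigenvalues: lambda_1 = 0.5969, lambda_2 = 13.4031
The function is convex.

1


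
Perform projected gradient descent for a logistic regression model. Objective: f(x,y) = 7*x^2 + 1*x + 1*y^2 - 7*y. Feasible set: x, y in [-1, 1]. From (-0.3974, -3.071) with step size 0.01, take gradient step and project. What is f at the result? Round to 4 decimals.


Step 1: Compute gradient at (-0.3974, -3.071).
grad_x = 2*7*-0.3974 + 1 = -4.5636
grad_y = 2*1*-3.071 - 7 = -13.142
Step 2: Gradient step.
x_raw = -0.3974 - 0.01*-4.5636 = -0.3518
y_raw = -3.071 - 0.01*-13.142 = -2.9396
Step 3: Project onto [-1, 1].
x_proj = clip(-0.3518) = -0.3518
y_proj = clip(-2.9396) = -1.0
Step 4: Evaluate f.
f(-0.3518, -1.0) = 8.5144


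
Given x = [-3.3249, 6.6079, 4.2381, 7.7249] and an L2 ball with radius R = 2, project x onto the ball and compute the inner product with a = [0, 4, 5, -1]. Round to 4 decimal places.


Step 1: Compute ||x|| (intermediates to 6 decimals).
||x|| = sqrt((-3.3249)^2 + 6.6079^2 + 4.2381^2 + 7.7249^2) = 11.504559
Step 2: Project.
Since ||x|| > R, scale = R/||x|| = 2/11.504559 = 0.173844, proj(x) = scale * x
proj(x) = [-0.578014, 1.148744, 0.736768, 1.342928]
Step 3: Dot product.
a^T * proj(x) = 0*(-0.578014) + 4*1.148744 + 5*0.736768 - 1*1.342928 = 6.9359


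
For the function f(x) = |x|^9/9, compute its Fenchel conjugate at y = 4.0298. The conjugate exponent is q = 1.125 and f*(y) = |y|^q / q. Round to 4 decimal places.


The conjugate exponent q satisfies 1/p + 1/q = 1.
p = 9, so q = 9/(9 - 1) = 1.125
|y|^q = 4.0298^1.125 = 4.7967
f*(4.0298) = 4.7967 / 1.125 = 4.2637


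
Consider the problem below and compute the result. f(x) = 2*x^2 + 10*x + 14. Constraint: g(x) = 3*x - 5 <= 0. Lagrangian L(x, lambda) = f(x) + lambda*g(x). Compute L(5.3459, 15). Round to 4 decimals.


Step 1: Evaluate f(x).
f(5.3459) = 2*5.3459^2 + 10*5.3459 + 14 = 124.6163
Step 2: Evaluate g(x).
g(5.3459) = 3*5.3459 - 5 = 11.0377
Step 3: Compute Lagrangian.
L = 124.6163 + 15*11.0377 = 290.1818


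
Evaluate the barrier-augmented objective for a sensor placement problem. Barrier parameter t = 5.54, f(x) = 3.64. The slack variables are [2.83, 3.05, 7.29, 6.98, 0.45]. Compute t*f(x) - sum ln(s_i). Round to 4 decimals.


Step 1: Compute log-barrier.
ln values: [1.0403, 1.1151, 1.9865, 1.943, -0.7985]
phi = -(1.0403 + 1.1151 + 1.9865 + 1.943 - 0.7985) = -5.2865
Step 2: Compute augmented objective.
t*f(x) = 5.54*3.64 = 20.1656
Total = 20.1656 - 5.2865 = 14.8791


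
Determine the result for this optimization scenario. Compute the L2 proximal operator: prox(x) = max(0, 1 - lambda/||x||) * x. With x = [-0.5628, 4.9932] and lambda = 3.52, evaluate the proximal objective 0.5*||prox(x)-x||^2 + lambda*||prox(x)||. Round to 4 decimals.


Step 1: Compute ||x||.
||x|| = 5.0248
Step 2: Compute scaling factor.
scale = max(0, 1 - 3.52/5.0248) = 0.2995
Step 3: prox(x) = [-0.1685, 1.4953]
||prox(x)|| = 1.5048
Step 4: Proximal objective.
0.5*||prox-x||^2 = 6.1952
lambda*||prox|| = 5.2969
Total = 11.4922


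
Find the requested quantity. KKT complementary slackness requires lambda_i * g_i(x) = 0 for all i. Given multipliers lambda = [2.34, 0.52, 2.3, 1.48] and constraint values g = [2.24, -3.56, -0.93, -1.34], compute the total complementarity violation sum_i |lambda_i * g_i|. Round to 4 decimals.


KKT complementary slackness check:
lambda_1 * g_1 = 2.34 * 2.24 = 5.2416
lambda_2 * g_2 = 0.52 * -3.56 = -1.8512
lambda_3 * g_3 = 2.3 * -0.93 = -2.139
lambda_4 * g_4 = 1.48 * -1.34 = -1.9832
Total violation = 5.2416 + 1.8512 + 2.139 + 1.9832 = 11.215


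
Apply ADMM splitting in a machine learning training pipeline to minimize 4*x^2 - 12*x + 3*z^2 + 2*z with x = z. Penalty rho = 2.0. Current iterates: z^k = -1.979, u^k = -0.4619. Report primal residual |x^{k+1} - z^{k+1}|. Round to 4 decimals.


ADMM iteration with rho = 2.0, z^k = -1.979, u^k = -0.4619
Step 1: x-update.
Minimize 4*x^2 - 12*x + (2.0/2)*(x + 1.979 - 0.4619)^2
FOC: (2*4 + 2.0)*x = 12 + 2.0*(-1.979 + 0.4619)
x^{k+1} = 0.8966
Step 2: z-update.
Minimize 3*z^2 + 2*z + (2.0/2)*(0.8966 - z - 0.4619)^2
FOC: (2*3 + 2.0)*z = -2 + 2.0*(0.8966 - 0.4619)
z^{k+1} = -0.1413
Step 3: u-update.
u^{k+1} = -0.4619 + 0.8966 + 0.1413 = 0.576
Step 4: Primal residual = |0.8966 + 0.1413| = 1.0379


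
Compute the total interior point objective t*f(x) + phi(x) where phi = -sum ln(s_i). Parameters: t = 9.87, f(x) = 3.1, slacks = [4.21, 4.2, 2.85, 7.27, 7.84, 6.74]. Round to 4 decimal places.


Step 1: Compute log-barrier.
ln values: [1.4375, 1.4351, 1.0473, 1.9838, 2.0592, 1.9081]
phi = -(1.4375 + 1.4351 + 1.0473 + 1.9838 + 2.0592 + 1.9081) = -9.8709
Step 2: Compute augmented objective.
t*f(x) = 9.87*3.1 = 30.597
Total = 30.597 - 9.8709 = 20.7261


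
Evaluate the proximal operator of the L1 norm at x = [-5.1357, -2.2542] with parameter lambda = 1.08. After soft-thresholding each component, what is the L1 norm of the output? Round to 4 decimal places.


Soft-thresholding with lambda = 1.08:
prox(-5.1357) = sign(-5.1357)*max(|-5.1357| - 1.08, 0) = -4.0557
prox(-2.2542) = sign(-2.2542)*max(|-2.2542| - 1.08, 0) = -1.1742
prox(x) = [-4.0557, -1.1742]
||prox(x)||_1 = 4.0557 + 1.1742 = 5.2299


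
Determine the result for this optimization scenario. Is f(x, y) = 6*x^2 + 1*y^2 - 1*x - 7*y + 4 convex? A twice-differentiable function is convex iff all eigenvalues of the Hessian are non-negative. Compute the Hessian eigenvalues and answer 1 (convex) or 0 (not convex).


The Hessian of f(x,y) = 6*x^2 + 1*y^2 - 1*x - 7*y + 4 is:
H = [[12, 0], [0, 2]]
Trace = 12 + 2 = 14
Determinant = 12*2 - (0)^2 = 24
Discriminant = (14)^2 - 4*24 = 100.0
Eigenvalues: lambda_1 = 2.0, lambda_2 = 12.0
The function is convex.

1


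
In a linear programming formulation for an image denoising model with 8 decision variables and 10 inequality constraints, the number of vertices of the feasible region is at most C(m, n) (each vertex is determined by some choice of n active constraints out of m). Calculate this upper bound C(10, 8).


Each vertex corresponds to some choice of n active constraints out of m, so the number of vertices is at most C(m, n) = m! / (n!(m-n)!).
m = 10, n = 8
Numerator: 10 * 9 * 8 * 7 * 6 * 5 * 4 * 3
Denominator: 8! = 40320
C(10, 8) = 45


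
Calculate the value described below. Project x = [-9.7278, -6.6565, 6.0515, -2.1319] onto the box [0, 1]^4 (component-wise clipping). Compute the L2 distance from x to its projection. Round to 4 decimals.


Project each component onto [0, 1].
clip(-9.7278) = 0.0, clip(-6.6565) = 0.0, clip(6.0515) = 1.0, clip(-2.1319) = 0.0
Projection = [0.0, 0.0, 1.0, 0.0]
Squared diffs: [94.6301, 44.309, 25.5177, 4.545]
Distance = sqrt(169.0018) = 13.0001


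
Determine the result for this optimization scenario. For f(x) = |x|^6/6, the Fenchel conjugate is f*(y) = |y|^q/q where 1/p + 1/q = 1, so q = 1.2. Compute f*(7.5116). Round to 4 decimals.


The conjugate exponent q satisfies 1/p + 1/q = 1.
p = 6, so q = 6/(6 - 1) = 1.2
|y|^q = 7.5116^1.2 = 11.2429
f*(7.5116) = 11.2429 / 1.2 = 9.3691


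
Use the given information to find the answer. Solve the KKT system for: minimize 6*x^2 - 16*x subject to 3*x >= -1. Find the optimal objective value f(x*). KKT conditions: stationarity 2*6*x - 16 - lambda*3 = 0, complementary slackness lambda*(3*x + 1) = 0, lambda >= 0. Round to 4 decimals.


Step 1: Try lambda = 0 (constraint inactive).
Stationarity: 2*6*x - 16 = 0
x* = 16/(2*6) = 4/3 = 1.3333 (rounded; the exact value 4/3 is used below)
Check constraint: 3*1.3333 = 3.9999 >= -1 -- satisfied.
Step 2: Compute optimal value.
f(x*) = 6*(4/3)^2 - 16*(4/3) = -10.6667


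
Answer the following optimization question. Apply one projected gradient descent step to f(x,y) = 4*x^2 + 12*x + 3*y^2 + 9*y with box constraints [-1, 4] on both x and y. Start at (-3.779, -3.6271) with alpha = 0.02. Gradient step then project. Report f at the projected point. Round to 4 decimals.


Step 1: Compute gradient at (-3.779, -3.6271).
grad_x = 2*4*-3.779 + 12 = -18.232
grad_y = 2*3*-3.6271 + 9 = -12.7626
Step 2: Gradient step.
x_raw = -3.779 - 0.02*-18.232 = -3.4144
y_raw = -3.6271 - 0.02*-12.7626 = -3.3718
Step 3: Project onto [-1, 4].
x_proj = clip(-3.4144) = -1.0
y_proj = clip(-3.3718) = -1.0
Step 4: Evaluate f.
f(-1.0, -1.0) = -14.0


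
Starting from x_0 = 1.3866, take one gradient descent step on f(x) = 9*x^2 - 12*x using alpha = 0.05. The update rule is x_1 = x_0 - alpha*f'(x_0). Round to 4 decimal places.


We compute the gradient at x_0 and apply the update.
f'(x) = 18*x - 12
f'(1.3866) = 18*1.3866 - 12 = 12.9588
x_1 = 1.3866 - 0.05*12.9588 = 0.7387


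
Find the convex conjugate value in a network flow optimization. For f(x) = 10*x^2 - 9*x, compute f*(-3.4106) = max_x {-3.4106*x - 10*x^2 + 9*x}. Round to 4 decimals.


f*(y) = sup_x {y*x - a*x^2 - b*x} = sup_x {(y-b)*x - a*x^2}
FOC: (y - b) - 2a*x = 0 => x* = (y - b)/(2a)
x* = (-3.4106 + 9)/(2*10) = 0.2795
f*(-3.4106) = (y-b)^2/(4a) = (-3.4106 + 9)^2/(4*10)
= 31.2414/40 = 0.781


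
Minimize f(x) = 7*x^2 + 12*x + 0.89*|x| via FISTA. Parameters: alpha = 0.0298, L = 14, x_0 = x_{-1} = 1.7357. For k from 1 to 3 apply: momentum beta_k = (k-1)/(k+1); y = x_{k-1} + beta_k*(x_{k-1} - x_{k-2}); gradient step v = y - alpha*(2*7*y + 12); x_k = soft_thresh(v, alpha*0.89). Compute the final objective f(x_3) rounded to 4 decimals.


FISTA on f(x) = 7*x^2 + 12*x + 0.89*|x|
L = 14, alpha = 0.0298
Iteration 1: beta = 0.0, y = 1.7357 + 0.0*(1.7357 - 1.7357) = 1.7357
  grad(y) = 36.2998, v = y - alpha*grad = 0.654
  prox(v) = soft_thresh(0.654, 0.0265) = 0.6274
Iteration 2: beta = 0.3333, y = 0.6274 + 0.3333*(0.6274 - 1.7357) = 0.258
  grad(y) = 15.6124, v = y - alpha*grad = -0.2072
  prox(v) = soft_thresh(-0.2072, 0.0265) = -0.1807
Iteration 3: beta = 0.5, y = -0.1807 + 0.5*(-0.1807 - 0.6274) = -0.5848
  grad(y) = 3.8132, v = y - alpha*grad = -0.6984
  prox(v) = soft_thresh(-0.6984, 0.0265) = -0.6719
f(x_3) = 7*(-0.6719)^2 + 12*(-0.6719) + 0.89*|-0.6719| = -4.3046


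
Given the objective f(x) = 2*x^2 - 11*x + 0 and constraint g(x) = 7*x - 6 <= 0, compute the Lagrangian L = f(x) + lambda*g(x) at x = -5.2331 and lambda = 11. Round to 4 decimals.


Step 1: Evaluate f(x).
f(-5.2331) = 2*(-5.2331)^2 - 11*(-5.2331) + 0 = 112.3348
Step 2: Evaluate g(x).
g(-5.2331) = 7*-5.2331 - 6 = -42.6317
Step 3: Compute Lagrangian.
L = 112.3348 + 11*-42.6317 = -356.6139


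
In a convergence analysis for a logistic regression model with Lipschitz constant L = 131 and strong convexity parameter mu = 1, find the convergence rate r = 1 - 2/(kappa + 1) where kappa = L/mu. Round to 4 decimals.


Step 1: Compute the condition number.
kappa = L/mu = 131/1 = 131.0
Step 2: Compute the convergence rate.
r = 1 - 2/(kappa + 1) = 1 - 2*mu/(L + mu) = (L - mu)/(L + mu) = 130/132 = 0.9848


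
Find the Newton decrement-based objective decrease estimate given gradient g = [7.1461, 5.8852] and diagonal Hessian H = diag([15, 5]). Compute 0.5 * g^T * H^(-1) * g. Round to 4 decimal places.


Step 1: H is diagonal, so H^(-1) * g = [0.4764, 1.177].
Step 2: g^T H^(-1) g = sum_i g_i^2 / H_ii
  = (7.1461)^2/15 + (5.8852)^2/5
  = 3.4044 + 6.9271 = 10.3316
Step 3: Objective decrease = 0.5 * g^T H^(-1) g = 5.1658


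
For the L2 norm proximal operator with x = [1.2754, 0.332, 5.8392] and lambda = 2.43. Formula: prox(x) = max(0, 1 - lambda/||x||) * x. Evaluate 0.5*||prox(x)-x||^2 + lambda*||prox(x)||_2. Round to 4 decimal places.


Step 1: Compute ||x||.
||x|| = 5.9861
Step 2: Compute scaling factor.
scale = max(0, 1 - 2.43/5.9861) = 0.5941
Step 3: prox(x) = [0.7577, 0.1972, 3.4688]
||prox(x)|| = 3.5561
Step 4: Proximal objective.
0.5*||prox-x||^2 = 2.9525
lambda*||prox|| = 8.6413
Total = 11.5937


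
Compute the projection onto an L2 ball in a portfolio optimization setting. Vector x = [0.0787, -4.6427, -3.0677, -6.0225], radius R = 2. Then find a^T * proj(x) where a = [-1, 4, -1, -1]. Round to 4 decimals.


Step 1: Compute ||x|| (intermediates to 6 decimals).
||x|| = sqrt(0.0787^2 + (-4.6427)^2 + (-3.0677)^2 + (-6.0225)^2) = 8.200131
Step 2: Project.
Since ||x|| > R, scale = R/||x|| = 2/8.200131 = 0.243899, proj(x) = scale * x
proj(x) = [0.019195, -1.13235, -0.748209, -1.468882]
Step 3: Dot product.
a^T * proj(x) = -1*0.019195 + 4*(-1.13235) - 1*(-0.748209) - 1*(-1.468882) = -2.3315


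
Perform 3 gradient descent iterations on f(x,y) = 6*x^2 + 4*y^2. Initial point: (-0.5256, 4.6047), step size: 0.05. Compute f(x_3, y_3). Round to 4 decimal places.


Gradient descent on f(x,y) = 6*x^2 + 4*y^2.
Starting point: (-0.5256, 4.6047), alpha = 0.05
Step 1: grad_x = 2*6*-0.5256 = -6.3072, grad_y = 2*4*4.6047 = 36.8376
  x_1 = -0.5256 - 0.05*-6.3072 = -0.2102
  y_1 = 4.6047 - 0.05*36.8376 = 2.7628
Step 2: grad_x = 2*6*-0.2102 = -2.5229, grad_y = 2*4*2.7628 = 22.1026
  x_2 = -0.2102 - 0.05*-2.5229 = -0.0841
  y_2 = 2.7628 - 0.05*22.1026 = 1.6577
Step 3: grad_x = 2*6*-0.0841 = -1.0092, grad_y = 2*4*1.6577 = 13.2615
  x_3 = -0.0841 - 0.05*-1.0092 = -0.0336
  y_3 = 1.6577 - 0.05*13.2615 = 0.9946
f(-0.0336, 0.9946) = 6*(-0.0336)^2 + 4*0.9946^2 = 3.9638


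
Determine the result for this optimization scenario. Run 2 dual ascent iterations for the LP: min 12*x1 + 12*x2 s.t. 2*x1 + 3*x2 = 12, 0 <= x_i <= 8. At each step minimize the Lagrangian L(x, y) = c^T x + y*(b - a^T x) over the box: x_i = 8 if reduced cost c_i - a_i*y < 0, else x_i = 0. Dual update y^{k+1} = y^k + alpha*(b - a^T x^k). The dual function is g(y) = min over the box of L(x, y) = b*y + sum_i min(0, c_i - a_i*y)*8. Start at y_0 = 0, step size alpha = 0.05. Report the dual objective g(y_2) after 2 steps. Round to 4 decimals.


Dual ascent for LP: min 12*x1 + 12*x2, 2*x1 + 3*x2 = 12, 0 <= x_i <= 8
Step 1: y^k = 0.0, reduced costs: (12.0, 12.0)
  x^k = (0.0, 0.0), subgradient = b - a^T x = 12.0
  y^{k+1} = 0.0 + 0.05*12.0 = 0.6
Step 2: y^k = 0.6, reduced costs: (10.8, 10.2)
  x^k = (0.0, 0.0), subgradient = b - a^T x = 12.0
  y^{k+1} = 0.6 + 0.05*12.0 = 1.2
Dual objective at y_2 = 1.2: reduced costs (9.6, 8.4), box minimizer x = (0.0, 0.0)
g(y_2) = b*y + (c1 - a1*y)*x1 + (c2 - a2*y)*x2 = 12*1.2 + 9.6*0.0 + 8.4*0.0 = 14.4 + 0.0 + 0.0 = 14.4


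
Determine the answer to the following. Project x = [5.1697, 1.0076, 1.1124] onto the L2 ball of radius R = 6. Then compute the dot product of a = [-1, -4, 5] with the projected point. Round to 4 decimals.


Step 1: Compute ||x|| (intermediates to 6 decimals).
||x|| = sqrt(5.1697^2 + 1.0076^2 + 1.1124^2) = 5.383167
Step 2: Project.
Since ||x|| <= R, proj = x (no scaling needed).
proj(x) = [5.1697, 1.0076, 1.1124]
Step 3: Dot product.
a^T * proj(x) = -1*5.1697 - 4*1.0076 + 5*1.1124 = -3.6381


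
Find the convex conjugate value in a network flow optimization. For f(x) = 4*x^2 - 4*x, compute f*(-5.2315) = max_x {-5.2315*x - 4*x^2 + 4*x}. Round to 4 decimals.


f*(y) = sup_x {y*x - a*x^2 - b*x} = sup_x {(y-b)*x - a*x^2}
FOC: (y - b) - 2a*x = 0 => x* = (y - b)/(2a)
x* = (-5.2315 + 4)/(2*4) = -0.1539
f*(-5.2315) = (y-b)^2/(4a) = (-5.2315 + 4)^2/(4*4)
= 1.5166/16 = 0.0948


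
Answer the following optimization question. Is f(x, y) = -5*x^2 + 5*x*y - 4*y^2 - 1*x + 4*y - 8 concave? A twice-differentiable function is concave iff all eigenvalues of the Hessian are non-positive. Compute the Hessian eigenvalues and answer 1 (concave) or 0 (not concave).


The Hessian of f(x,y) = -5*x^2 + 5*x*y - 4*y^2 - 1*x + 4*y - 8 is:
H = [[-10, 5], [5, -8]]
Trace = -10 - 8 = -18
Determinant = -10*-8 - (5)^2 = 55
Discriminant = (-18)^2 - 4*55 = 104.0
Eigenvalues: lambda_1 = -14.099, lambda_2 = -3.901
The function is concave.

1


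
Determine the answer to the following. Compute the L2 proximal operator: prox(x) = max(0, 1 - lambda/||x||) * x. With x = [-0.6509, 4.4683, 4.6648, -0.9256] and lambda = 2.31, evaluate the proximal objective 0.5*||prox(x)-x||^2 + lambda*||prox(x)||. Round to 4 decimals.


Step 1: Compute ||x||.
||x|| = 6.5579
Step 2: Compute scaling factor.
scale = max(0, 1 - 2.31/6.5579) = 0.6478
Step 3: prox(x) = [-0.4216, 2.8944, 3.0216, -0.5996]
||prox(x)|| = 4.2479
Step 4: Proximal objective.
0.5*||prox-x||^2 = 2.6681
lambda*||prox|| = 9.8126
Total = 12.4808


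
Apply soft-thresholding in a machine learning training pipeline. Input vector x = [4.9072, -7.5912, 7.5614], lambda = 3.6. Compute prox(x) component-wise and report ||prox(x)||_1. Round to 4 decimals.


Soft-thresholding with lambda = 3.6:
prox(4.9072) = sign(4.9072)*max(|4.9072| - 3.6, 0) = 1.3072
prox(-7.5912) = sign(-7.5912)*max(|-7.5912| - 3.6, 0) = -3.9912
prox(7.5614) = sign(7.5614)*max(|7.5614| - 3.6, 0) = 3.9614
prox(x) = [1.3072, -3.9912, 3.9614]
||prox(x)||_1 = 1.3072 + 3.9912 + 3.9614 = 9.2598
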